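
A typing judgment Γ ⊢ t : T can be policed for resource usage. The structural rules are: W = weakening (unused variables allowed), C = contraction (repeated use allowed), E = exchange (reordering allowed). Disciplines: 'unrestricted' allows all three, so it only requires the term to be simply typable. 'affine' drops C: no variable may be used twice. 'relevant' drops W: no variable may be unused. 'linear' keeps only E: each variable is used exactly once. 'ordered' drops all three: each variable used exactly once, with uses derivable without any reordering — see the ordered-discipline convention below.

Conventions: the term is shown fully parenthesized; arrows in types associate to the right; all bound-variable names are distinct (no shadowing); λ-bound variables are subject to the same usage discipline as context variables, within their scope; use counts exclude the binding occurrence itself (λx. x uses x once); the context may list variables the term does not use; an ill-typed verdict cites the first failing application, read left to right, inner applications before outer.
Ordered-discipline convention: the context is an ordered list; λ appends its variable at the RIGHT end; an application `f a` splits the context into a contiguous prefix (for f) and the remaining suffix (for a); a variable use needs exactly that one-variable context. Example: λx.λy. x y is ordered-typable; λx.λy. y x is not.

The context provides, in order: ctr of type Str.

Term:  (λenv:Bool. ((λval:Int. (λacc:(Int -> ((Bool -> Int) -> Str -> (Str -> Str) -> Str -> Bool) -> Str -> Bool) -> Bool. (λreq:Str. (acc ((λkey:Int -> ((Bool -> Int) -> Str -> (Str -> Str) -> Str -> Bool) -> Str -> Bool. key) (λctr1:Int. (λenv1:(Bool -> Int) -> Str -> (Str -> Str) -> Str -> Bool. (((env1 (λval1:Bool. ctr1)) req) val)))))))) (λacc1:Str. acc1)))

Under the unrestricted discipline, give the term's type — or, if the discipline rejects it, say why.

not well-typed under unrestricted — fails simple typing
usage: ctr: 0×, env (bound): 0×, val (bound): 1×, acc (bound): 1×, req (bound): 1×, key (bound): 1×, ctr1 (bound): 1×, env1 (bound): 1×, val1 (bound): 0×, acc1 (bound): 1×
left-to-right use order: acc, key, env1, ctr1, req, val, acc1
typing: ill-typed: an argument Int mismatches the expected Str -> Str
per-discipline verdicts: ordered ✗, linear ✗, affine ✗, relevant ✗, unrestricted ✗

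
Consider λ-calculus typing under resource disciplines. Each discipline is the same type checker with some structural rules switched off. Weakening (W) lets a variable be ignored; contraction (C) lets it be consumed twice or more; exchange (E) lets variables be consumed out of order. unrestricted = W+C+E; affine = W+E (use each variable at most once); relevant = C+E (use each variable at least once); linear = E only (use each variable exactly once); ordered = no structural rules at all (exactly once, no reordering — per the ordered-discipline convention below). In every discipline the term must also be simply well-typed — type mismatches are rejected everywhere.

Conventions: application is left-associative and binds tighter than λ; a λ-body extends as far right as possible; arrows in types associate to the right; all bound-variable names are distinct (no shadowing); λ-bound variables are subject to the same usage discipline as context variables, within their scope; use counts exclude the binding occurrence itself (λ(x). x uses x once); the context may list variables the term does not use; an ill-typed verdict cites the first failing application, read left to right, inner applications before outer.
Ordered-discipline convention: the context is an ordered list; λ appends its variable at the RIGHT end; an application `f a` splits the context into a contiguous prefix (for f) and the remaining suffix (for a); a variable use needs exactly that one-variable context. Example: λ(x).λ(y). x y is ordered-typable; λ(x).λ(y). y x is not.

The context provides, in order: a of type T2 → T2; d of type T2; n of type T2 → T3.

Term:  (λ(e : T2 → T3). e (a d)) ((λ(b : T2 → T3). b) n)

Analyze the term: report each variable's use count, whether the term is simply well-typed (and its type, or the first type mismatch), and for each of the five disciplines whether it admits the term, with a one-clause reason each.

counts: a=1, d=1, n=1, e [bound]=1, b [bound]=1
use order (left to right): e, a, d, b, n
typing: well-typed at T3
ordered ✗ (use order e, a, d, b, n needs exchange)
linear ✓ (single use per variable (a, d, n, e, b))
affine ✓ (a, d, n, e, b: no repeats, contraction unneeded)
relevant ✓ (none of a, d, n, e, b goes unused)
unrestricted ✓ (well-typed at T3; no restrictions here)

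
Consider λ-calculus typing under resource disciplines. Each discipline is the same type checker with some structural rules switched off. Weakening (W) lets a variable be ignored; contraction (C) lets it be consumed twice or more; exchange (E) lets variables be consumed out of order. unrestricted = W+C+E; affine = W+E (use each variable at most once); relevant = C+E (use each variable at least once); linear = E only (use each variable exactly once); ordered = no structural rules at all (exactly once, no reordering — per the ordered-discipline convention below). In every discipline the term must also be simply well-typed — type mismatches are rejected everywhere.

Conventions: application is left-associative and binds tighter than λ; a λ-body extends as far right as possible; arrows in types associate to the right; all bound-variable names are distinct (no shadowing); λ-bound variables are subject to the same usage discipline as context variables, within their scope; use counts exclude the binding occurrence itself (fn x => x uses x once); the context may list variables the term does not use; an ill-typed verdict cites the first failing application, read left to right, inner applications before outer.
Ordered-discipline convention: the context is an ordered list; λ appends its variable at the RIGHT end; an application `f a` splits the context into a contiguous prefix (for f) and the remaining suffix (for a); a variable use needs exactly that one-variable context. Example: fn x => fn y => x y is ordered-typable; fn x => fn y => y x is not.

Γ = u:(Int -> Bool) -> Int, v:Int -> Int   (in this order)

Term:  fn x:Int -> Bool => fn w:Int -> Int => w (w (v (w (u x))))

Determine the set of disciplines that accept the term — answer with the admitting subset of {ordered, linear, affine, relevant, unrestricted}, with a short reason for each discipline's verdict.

admitted in: relevant, unrestricted
counts: u: 1×, v: 1×, x (λ-bound): 1×, w (λ-bound): 3×
use order (left to right): w, w, v, w, u, x
typing: well-typed — term : (Int -> Bool) -> (Int -> Int) -> Int
ordered: ✗ — w ×3 used more than once (contraction)
linear: ✗ — w ×3 used more than once (contraction)
affine: ✗ — w ×3 used more than once (contraction)
relevant: ✓ — every one of u, v, x, w appears
unrestricted: ✓ — type-checks ((Int -> Bool) -> (Int -> Int) -> Int) and nothing is barred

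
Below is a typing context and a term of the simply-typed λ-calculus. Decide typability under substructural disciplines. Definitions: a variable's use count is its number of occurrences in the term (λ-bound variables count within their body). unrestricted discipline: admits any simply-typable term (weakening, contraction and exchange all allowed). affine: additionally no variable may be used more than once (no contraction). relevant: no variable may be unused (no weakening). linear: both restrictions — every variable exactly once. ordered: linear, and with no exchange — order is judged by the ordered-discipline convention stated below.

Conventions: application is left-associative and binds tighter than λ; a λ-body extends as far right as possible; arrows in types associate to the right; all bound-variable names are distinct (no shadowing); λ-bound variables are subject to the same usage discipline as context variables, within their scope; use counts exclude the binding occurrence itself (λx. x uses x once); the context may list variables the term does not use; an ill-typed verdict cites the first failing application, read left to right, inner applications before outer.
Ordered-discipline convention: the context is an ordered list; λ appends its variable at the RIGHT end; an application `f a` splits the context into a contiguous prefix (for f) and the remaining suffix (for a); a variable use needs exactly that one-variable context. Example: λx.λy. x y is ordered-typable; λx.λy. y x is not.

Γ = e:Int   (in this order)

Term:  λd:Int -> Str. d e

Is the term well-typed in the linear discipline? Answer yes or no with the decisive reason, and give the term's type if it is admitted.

yes — exactly-once usage across e, d; term : (Int -> Str) -> Str
usage: e: 1, d (bound): 1
use order (left to right): d, e
typing: well-typed — term : (Int -> Str) -> Str
summary: ordered ✗ · linear ✓ · affine ✓ · relevant ✓ · unrestricted ✓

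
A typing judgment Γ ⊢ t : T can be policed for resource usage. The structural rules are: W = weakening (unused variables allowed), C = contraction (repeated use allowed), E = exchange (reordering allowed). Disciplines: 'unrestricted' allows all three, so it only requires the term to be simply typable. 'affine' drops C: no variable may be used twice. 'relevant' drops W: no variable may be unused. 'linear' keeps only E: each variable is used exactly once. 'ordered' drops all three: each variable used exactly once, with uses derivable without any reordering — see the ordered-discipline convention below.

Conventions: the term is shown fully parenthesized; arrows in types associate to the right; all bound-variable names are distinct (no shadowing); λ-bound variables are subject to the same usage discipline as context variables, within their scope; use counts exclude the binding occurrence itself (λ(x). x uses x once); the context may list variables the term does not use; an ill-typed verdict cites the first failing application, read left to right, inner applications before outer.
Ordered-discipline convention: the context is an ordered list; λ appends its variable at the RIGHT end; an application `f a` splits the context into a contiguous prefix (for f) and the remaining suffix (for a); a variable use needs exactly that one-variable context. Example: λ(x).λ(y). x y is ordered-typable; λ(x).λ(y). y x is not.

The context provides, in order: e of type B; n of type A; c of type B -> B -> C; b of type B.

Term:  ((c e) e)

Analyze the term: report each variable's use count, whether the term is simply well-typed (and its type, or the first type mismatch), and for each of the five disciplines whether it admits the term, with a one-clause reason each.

usage: e=2; n=0; c=1; b=0
use order (left to right): c, e, e
typing: the term checks, with type C
ordered: ✗, e ×2 used more than once (contraction); needs weakening: n, b unused
linear: ✗, e ×2 used more than once (contraction); needs weakening: n, b unused
affine: ✗, e ×2 used more than once (contraction)
relevant: ✗, needs weakening: n, b unused
unrestricted: ✓, type-checks (C) and nothing is barred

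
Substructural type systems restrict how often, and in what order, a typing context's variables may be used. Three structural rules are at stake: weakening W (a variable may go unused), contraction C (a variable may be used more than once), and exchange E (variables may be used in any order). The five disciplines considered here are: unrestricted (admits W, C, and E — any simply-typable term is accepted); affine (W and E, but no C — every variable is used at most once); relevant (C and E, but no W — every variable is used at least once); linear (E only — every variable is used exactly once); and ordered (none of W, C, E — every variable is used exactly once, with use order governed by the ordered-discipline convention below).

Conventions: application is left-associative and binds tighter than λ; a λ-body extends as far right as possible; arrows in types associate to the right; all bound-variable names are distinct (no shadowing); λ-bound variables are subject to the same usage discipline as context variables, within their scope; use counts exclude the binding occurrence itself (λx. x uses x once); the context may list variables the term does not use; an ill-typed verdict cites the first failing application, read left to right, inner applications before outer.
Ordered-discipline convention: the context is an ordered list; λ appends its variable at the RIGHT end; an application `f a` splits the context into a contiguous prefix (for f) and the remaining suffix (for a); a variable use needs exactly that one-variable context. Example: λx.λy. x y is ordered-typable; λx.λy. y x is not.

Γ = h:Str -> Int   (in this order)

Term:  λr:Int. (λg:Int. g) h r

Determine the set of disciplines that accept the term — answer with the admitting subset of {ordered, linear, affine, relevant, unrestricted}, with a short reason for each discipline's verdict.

admitted in: none
use counts: h=1, r [bound]=1, g [bound]=1
left-to-right use order: g, h, r
typing: ill-typed: argument of type Str -> Int where Int is required
ordered: ✗ — not simply typable
linear: ✗ — fails simple typing
affine: ✗ — a type mismatch blocks all five
relevant: ✗ — the type mismatch rejects it
unrestricted: ✗ — not simply typable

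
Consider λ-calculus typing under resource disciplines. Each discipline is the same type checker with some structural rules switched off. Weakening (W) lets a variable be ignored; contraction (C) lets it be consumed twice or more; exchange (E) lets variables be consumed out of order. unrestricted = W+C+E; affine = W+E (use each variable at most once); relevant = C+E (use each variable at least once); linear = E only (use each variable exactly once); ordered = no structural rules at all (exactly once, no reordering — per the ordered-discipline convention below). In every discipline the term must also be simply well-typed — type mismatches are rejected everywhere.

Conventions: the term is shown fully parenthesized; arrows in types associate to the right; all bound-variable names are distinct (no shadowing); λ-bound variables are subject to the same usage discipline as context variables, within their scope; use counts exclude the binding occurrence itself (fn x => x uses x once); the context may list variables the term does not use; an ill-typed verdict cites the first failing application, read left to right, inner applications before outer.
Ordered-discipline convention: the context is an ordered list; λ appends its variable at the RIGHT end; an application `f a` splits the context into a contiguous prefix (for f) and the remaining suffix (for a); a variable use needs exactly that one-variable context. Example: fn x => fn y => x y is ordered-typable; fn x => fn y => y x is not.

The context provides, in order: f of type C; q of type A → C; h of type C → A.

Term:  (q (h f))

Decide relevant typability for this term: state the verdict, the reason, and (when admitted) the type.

yes — f, q, h: all used, weakening unneeded; term : C
variable uses: f=1; q=1; h=1
uses in reading order: q, h, f
typing: the term checks, with type C
all disciplines: ordered ✗ | linear ✓ | affine ✓ | relevant ✓ | unrestricted ✓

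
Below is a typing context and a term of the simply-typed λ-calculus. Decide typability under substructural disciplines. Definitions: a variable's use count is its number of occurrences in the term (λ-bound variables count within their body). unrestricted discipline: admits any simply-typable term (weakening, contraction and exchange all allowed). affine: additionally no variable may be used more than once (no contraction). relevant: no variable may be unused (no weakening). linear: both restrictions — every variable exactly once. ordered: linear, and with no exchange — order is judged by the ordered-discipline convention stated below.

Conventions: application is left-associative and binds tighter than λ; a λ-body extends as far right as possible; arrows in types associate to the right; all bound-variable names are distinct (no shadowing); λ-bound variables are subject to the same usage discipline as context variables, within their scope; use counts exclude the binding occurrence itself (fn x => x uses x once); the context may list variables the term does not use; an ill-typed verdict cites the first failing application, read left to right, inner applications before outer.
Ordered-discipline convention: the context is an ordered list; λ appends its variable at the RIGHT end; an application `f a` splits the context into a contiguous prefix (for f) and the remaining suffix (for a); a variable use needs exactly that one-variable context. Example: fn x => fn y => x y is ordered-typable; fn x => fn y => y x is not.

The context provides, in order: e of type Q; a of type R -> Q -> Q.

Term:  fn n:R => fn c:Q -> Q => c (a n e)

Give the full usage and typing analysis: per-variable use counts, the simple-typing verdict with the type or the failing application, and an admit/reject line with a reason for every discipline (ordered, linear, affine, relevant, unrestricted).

variable uses: e ×1, a ×1, n [bound] ×1, c [bound] ×1
left-to-right use order: c, a, n, e
typing: the term checks, with type R -> (Q -> Q) -> Q
ordered: ✗ — use order c, a, n, e needs exchange
linear: ✓ — single use per variable (e, a, n, c)
affine: ✓ — no duplicate uses among e, a, n, c
relevant: ✓ — none of e, a, n, c goes unused
unrestricted: ✓ — simply typable at R -> (Q -> Q) -> Q; W, C, E all held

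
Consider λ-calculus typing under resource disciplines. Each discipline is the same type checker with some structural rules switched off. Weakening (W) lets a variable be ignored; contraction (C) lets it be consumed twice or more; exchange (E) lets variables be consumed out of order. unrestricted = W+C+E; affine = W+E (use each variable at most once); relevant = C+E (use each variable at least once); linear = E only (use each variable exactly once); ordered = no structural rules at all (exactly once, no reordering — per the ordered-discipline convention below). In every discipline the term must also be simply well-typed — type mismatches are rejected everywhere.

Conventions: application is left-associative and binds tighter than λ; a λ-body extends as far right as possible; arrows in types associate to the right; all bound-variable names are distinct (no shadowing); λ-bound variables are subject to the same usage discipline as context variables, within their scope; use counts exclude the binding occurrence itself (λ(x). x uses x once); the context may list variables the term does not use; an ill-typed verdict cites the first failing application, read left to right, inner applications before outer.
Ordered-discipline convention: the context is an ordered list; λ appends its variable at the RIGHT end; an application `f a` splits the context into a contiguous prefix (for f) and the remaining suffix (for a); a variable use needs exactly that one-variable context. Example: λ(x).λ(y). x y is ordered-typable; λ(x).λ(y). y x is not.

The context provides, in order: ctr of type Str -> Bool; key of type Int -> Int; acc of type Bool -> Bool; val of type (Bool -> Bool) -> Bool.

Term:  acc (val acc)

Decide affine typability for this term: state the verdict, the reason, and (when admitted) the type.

no — uses contraction: acc ×2
counts: ctr: 0, key: 0, acc: 2, val: 1
left-to-right use order: acc, val, acc
typing: well-typed at Bool
per-discipline verdicts: ordered ✗, linear ✗, affine ✗, relevant ✗, unrestricted ✓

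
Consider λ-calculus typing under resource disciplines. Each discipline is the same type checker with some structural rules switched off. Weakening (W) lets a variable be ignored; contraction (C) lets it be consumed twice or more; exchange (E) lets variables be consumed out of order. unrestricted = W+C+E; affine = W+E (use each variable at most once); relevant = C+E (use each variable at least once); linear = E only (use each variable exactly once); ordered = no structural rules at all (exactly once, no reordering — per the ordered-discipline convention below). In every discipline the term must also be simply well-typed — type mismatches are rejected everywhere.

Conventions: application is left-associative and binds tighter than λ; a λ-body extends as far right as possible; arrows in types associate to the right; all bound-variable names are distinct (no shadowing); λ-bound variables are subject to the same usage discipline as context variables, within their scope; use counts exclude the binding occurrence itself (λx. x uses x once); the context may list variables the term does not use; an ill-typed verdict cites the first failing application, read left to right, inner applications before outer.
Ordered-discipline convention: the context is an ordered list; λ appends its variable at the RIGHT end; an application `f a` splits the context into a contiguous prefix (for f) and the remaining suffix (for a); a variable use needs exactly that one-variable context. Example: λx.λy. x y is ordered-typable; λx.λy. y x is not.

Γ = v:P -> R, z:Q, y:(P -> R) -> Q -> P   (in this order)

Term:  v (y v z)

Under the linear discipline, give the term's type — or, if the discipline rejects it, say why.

not well-typed under linear — v ×2 used more than once (contraction)
usage: v ×2, z ×1, y ×1
left-to-right use order: v, y, v, z
typing: well-typed at R
across the five disciplines: ordered ✗ · linear ✗ · affine ✗ · relevant ✓ · unrestricted ✓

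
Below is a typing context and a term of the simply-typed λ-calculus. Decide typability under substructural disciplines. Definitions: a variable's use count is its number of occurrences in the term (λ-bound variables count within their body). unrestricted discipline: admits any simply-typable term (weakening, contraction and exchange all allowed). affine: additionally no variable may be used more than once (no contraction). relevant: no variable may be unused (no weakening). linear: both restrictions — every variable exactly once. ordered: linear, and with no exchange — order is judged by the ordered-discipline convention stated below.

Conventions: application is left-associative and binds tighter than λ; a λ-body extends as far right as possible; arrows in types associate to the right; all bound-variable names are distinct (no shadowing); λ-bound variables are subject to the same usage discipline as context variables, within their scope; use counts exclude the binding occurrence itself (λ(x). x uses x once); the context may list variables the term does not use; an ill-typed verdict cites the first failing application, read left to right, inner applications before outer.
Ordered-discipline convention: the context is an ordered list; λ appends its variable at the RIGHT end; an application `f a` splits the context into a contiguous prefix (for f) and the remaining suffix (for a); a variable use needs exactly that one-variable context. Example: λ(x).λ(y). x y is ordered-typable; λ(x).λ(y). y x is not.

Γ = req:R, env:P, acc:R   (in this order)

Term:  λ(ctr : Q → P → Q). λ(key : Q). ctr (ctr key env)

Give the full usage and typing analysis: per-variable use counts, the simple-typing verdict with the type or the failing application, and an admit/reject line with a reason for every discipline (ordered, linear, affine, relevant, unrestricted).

variable uses: req=0; env=1; acc=0; ctr (bound)=2; key (bound)=1
order of uses: ctr, ctr, key, env
typing: ✓ — (Q → P → Q) → Q → P → Q
ordered ✗ (repeated use of ctr ×2; req, acc left unused)
linear ✗ (repeated use of ctr ×2; req, acc left unused)
affine ✗ (repeated use of ctr ×2)
relevant ✗ (req, acc left unused)
unrestricted ✓ (well-typed at (Q → P → Q) → Q → P → Q; no restrictions here)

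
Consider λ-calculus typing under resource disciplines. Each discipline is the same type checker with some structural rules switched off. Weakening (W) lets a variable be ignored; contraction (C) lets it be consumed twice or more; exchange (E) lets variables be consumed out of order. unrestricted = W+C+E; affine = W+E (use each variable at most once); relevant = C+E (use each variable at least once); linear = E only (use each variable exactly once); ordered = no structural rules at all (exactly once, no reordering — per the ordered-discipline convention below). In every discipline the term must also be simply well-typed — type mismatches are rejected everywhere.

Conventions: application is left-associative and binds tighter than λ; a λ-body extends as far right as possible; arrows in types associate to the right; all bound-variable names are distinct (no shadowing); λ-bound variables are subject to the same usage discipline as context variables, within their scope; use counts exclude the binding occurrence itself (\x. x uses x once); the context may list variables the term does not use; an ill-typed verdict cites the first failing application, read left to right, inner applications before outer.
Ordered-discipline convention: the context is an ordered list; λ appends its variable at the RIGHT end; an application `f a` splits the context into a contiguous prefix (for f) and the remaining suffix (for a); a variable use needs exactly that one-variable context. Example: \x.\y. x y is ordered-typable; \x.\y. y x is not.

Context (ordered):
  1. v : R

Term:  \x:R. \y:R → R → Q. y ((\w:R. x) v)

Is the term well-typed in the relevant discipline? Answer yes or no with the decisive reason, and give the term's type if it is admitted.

no — unused: w — weakening required
usage: v: 1, x [bound]: 1, y [bound]: 1, w [bound]: 0
order of uses: y, x, v
typing: well-typed — term : R → (R → R → Q) → R → Q
per-discipline verdicts: ordered ✗, linear ✗, affine ✓, relevant ✗, unrestricted ✓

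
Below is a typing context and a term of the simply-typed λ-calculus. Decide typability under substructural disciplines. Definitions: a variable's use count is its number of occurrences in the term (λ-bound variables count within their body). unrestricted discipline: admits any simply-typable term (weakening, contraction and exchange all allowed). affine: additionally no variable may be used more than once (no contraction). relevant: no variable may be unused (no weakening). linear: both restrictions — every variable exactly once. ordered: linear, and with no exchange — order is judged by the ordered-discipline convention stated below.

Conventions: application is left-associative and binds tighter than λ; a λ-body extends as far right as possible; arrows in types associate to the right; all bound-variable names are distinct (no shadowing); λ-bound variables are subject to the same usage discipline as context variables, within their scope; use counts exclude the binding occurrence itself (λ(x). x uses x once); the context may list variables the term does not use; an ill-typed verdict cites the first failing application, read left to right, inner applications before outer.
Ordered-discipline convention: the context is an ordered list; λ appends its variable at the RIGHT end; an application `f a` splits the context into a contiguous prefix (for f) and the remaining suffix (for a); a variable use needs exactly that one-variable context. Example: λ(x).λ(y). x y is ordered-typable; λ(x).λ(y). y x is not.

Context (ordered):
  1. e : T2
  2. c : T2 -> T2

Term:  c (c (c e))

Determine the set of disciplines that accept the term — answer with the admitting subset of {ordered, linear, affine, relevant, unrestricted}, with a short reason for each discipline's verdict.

admitted by: relevant, unrestricted
usage: e: 1; c: 3
uses in reading order: c, c, c, e
typing: well-typed at T2
ordered: ✗, uses contraction: c ×3
linear: ✗, uses contraction: c ×3
affine: ✗, uses contraction: c ×3
relevant: ✓, every one of e, c appears
unrestricted: ✓, simply typable at T2; W, C, E all held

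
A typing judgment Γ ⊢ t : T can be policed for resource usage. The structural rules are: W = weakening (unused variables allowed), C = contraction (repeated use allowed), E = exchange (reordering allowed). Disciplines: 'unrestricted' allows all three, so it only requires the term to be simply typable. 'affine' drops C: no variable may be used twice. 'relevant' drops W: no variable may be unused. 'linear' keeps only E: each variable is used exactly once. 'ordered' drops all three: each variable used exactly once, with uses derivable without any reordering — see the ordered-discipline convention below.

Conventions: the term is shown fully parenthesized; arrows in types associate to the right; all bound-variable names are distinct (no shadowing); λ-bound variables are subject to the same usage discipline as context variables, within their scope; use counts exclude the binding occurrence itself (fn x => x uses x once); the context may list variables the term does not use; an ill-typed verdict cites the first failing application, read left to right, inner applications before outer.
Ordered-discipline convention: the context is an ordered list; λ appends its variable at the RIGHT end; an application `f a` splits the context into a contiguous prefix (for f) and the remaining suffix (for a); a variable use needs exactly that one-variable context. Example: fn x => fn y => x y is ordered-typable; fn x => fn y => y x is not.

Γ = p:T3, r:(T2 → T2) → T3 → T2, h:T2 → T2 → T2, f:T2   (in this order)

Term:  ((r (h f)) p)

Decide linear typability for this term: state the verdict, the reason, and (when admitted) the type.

yes — p, r, h, f: one use apiece; term : T2
variable uses: p=1; r=1; h=1; f=1
use order (left to right): r, h, f, p
typing: well-typed — term : T2
across the five disciplines: ordered ✗, linear ✓, affine ✓, relevant ✓, unrestricted ✓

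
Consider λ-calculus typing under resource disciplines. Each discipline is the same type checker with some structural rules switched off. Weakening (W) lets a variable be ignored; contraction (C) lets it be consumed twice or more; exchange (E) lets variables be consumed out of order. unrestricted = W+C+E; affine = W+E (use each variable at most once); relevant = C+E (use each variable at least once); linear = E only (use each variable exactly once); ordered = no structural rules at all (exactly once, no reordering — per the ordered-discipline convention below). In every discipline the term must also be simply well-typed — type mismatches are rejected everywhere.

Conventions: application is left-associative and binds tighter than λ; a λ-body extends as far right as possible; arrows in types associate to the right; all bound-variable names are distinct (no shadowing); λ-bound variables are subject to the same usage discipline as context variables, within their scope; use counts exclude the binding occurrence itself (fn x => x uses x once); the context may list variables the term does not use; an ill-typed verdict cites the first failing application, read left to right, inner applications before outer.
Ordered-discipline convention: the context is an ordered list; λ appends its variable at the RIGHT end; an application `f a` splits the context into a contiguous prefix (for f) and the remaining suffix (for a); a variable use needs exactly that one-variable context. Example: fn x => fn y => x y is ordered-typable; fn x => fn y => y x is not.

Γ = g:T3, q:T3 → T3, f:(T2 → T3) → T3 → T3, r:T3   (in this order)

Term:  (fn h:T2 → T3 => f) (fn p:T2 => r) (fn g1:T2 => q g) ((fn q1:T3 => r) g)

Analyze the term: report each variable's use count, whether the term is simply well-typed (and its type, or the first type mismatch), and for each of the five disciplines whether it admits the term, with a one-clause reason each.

counts: g=2; q=1; f=1; r=2; h (bound)=0; p (bound)=0; g1 (bound)=0; q1 (bound)=0
left-to-right use order: f, r, q, g, r, g
typing: well-typed at T3
ordered: ✗, uses contraction: g ×2, r ×2; needs weakening: h, p, g1, q1 unused
linear: ✗, uses contraction: g ×2, r ×2; needs weakening: h, p, g1, q1 unused
affine: ✗, uses contraction: g ×2, r ×2
relevant: ✗, needs weakening: h, p, g1, q1 unused
unrestricted: ✓, well-typed at T3; no restrictions here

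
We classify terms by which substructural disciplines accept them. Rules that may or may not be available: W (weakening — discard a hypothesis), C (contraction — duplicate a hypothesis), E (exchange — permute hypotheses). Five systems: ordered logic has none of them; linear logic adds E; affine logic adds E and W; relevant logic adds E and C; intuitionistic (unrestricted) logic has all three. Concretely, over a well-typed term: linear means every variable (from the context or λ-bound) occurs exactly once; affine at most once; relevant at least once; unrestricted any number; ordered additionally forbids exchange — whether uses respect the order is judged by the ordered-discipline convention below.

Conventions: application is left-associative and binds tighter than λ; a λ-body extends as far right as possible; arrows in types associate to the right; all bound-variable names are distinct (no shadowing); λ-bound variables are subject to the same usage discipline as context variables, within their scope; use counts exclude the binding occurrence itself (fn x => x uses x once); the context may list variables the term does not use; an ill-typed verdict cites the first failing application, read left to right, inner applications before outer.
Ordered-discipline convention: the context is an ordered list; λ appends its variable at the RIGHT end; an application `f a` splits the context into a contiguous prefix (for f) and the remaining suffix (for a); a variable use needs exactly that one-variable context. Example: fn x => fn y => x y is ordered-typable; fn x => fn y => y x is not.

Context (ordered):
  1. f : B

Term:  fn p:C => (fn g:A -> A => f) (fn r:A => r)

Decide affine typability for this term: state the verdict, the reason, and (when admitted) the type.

yes — at most one use each (f, p, g, r); term : C -> B
usage: f ×1, p (bound) ×0, g (bound) ×0, r (bound) ×1
use order (left to right): f, r
typing: ✓ — C -> B
summary: ordered ✗ | linear ✗ | affine ✓ | relevant ✗ | unrestricted ✓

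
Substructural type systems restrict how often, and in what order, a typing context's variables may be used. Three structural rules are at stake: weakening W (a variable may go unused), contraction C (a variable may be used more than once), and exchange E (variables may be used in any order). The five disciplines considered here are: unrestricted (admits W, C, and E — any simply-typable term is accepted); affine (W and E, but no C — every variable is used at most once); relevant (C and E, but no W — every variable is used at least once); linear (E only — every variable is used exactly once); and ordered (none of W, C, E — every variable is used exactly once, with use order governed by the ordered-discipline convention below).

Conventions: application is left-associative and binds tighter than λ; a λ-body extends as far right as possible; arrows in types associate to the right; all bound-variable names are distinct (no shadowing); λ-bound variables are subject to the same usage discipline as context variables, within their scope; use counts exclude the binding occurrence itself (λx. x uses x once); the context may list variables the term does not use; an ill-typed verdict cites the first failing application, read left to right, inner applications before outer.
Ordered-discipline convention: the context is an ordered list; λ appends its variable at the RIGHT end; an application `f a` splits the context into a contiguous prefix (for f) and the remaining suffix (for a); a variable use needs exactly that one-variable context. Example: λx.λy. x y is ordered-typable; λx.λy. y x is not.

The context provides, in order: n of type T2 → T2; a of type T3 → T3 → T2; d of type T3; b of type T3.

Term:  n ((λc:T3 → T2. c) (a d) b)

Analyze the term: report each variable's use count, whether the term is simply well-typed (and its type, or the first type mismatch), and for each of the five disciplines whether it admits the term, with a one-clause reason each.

counts: n ×1; a ×1; d ×1; b ×1; c [bound] ×1
order of uses: n, c, a, d, b
typing: the term checks, with type T2
ordered: ✓, n, a, d, b, c: once each, no exchange needed
linear: ✓, each of n, a, d, b, c used exactly once
affine: ✓, n, a, d, b, c: no repeats, contraction unneeded
relevant: ✓, n, a, d, b, c: all used, weakening unneeded
unrestricted: ✓, typability at T2 is all that's needed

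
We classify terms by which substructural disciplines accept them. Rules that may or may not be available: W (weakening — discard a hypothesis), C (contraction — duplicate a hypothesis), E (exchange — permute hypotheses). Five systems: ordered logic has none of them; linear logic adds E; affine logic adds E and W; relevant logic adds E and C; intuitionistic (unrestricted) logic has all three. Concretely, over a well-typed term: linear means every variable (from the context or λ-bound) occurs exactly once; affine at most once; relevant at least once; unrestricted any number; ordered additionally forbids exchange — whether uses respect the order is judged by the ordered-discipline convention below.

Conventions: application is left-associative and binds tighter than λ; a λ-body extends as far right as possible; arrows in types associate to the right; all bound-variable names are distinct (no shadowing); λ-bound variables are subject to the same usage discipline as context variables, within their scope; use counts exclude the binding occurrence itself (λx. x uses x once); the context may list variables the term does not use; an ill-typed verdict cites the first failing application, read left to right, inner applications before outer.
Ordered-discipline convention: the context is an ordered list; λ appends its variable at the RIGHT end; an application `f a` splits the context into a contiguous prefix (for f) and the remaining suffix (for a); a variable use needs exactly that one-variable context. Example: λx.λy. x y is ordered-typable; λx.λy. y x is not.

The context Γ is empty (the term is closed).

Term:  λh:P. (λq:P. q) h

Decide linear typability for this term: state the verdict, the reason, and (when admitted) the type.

yes — h, q: one use apiece; term : P → P
usage: h (bound): 1×, q (bound): 1×
left-to-right use order: q, h
typing: well-typed at P → P
all disciplines: ordered ✓ | linear ✓ | affine ✓ | relevant ✓ | unrestricted ✓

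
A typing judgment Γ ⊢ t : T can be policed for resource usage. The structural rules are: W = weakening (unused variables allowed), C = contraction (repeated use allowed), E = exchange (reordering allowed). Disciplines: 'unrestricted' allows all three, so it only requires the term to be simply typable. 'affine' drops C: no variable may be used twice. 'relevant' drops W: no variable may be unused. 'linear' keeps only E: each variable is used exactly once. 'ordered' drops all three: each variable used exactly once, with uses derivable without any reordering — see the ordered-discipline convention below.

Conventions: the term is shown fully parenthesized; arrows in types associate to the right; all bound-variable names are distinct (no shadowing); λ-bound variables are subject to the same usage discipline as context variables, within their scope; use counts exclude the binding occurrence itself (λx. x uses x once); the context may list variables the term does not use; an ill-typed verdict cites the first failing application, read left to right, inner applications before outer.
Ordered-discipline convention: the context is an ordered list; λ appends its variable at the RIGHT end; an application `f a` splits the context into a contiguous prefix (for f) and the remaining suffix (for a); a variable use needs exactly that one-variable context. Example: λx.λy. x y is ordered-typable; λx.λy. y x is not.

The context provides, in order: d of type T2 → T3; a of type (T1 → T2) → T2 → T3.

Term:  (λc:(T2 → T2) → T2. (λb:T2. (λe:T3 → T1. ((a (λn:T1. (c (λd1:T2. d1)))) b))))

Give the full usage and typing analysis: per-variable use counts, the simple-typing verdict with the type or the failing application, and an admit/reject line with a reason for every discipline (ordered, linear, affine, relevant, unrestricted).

usage: d ×0; a ×1; c (λ-bound) ×1; b (λ-bound) ×1; e (λ-bound) ×0; n (λ-bound) ×0; d1 (λ-bound) ×1
left-to-right use order: a, c, d1, b
typing: well-typed at ((T2 → T2) → T2) → T2 → (T3 → T1) → T3
ordered ✗ (d, e, n left unused)
linear ✗ (d, e, n left unused)
affine ✓ (no duplicate uses among d, a, c, b, e, n, d1)
relevant ✗ (d, e, n left unused)
unrestricted ✓ (well-typed at ((T2 → T2) → T2) → T2 → (T3 → T1) → T3; no restrictions here)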